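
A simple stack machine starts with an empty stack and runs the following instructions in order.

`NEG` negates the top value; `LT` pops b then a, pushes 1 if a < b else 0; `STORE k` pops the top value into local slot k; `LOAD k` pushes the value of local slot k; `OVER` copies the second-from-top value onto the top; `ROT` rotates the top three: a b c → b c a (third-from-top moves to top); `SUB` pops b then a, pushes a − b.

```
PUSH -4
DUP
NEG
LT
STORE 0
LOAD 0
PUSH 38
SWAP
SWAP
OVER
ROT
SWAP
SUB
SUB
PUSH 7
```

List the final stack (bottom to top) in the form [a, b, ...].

PUSH -4  -4
DUP      -4 -4
NEG      -4 4
LT       1
STORE 0  (empty)
LOAD 0   1
PUSH 38  1 38
SWAP     38 1
SWAP     1 38
OVER     1 38 1
ROT      38 1 1
SWAP     38 1 1
SUB      38 0
SUB      38
PUSH 7   38 7

[38, 7]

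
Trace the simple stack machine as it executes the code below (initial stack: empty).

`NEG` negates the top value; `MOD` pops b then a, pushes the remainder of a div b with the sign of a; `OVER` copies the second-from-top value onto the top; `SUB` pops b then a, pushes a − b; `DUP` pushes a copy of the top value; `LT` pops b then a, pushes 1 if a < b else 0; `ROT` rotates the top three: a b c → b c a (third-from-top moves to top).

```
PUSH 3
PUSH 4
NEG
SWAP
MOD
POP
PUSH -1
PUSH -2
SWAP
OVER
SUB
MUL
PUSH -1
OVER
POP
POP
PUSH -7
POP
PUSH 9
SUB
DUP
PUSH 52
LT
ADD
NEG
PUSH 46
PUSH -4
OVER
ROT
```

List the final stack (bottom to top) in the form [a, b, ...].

PUSH 3  : [3]
PUSH 4  : [3, 4]
NEG     : [3, -4]
SWAP    : [-4, 3]
MOD     : [-1]
POP     : []
PUSH -1 : [-1]
PUSH -2 : [-1, -2]
SWAP    : [-2, -1]
OVER    : [-2, -1, -2]
SUB     : [-2, 1]
MUL     : [-2]
PUSH -1 : [-2, -1]
OVER    : [-2, -1, -2]
POP     : [-2, -1]
POP     : [-2]
PUSH -7 : [-2, -7]
POP     : [-2]
PUSH 9  : [-2, 9]
SUB     : [-11]
DUP     : [-11, -11]
PUSH 52 : [-11, -11, 52]
LT      : [-11, 1]
ADD     : [-10]
NEG     : [10]
PUSH 46 : [10, 46]
PUSH -4 : [10, 46, -4]
OVER    : [10, 46, -4, 46]
ROT     : [10, -4, 46, 46]

[10, -4, 46, 46]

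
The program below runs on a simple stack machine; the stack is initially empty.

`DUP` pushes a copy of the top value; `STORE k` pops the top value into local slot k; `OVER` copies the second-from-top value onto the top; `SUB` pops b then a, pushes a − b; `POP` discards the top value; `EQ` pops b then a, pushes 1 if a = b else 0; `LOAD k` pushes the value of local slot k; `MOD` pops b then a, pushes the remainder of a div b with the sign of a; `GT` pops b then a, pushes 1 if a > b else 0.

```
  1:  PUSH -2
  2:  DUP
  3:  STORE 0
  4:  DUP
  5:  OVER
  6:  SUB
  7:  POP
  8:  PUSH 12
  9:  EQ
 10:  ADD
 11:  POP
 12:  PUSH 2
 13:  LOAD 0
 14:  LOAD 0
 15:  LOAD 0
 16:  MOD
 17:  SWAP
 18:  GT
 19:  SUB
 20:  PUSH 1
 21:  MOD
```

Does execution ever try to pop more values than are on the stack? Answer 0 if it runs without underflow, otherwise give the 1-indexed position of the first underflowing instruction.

10

PUSH -2 : [-2]
DUP     : [-2, -2]
STORE 0 : [-2]
DUP     : [-2, -2]
OVER    : [-2, -2, -2]
SUB     : [-2, 0]
POP     : [-2]
PUSH 12 : [-2, 12]
EQ      : [0]
ADD  — needs 2 operands, stack has 1 → underflow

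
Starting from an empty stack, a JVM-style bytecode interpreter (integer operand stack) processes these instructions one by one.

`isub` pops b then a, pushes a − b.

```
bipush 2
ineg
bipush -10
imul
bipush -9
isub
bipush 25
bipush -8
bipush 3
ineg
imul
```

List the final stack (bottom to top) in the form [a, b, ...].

bipush 2   -> 2
ineg       -> -2
bipush -10 -> -2 -10
imul       -> 20
bipush -9  -> 20 -9
isub       -> 29
bipush 25  -> 29 25
bipush -8  -> 29 25 -8
bipush 3   -> 29 25 -8 3
ineg       -> 29 25 -8 -3
imul       -> 29 25 24

[29, 25, 24]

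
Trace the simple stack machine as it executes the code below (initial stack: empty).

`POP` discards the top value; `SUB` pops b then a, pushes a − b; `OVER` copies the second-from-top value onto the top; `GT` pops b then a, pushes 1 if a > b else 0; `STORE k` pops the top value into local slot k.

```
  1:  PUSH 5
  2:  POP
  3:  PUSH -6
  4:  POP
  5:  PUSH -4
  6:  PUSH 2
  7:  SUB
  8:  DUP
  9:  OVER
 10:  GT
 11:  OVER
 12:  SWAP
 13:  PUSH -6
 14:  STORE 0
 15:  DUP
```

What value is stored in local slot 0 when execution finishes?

PUSH 5  : 5
POP     : (empty)
PUSH -6 : -6
POP     : (empty)
PUSH -4 : -4
PUSH 2  : -4 2
SUB     : -6
DUP     : -6 -6
OVER    : -6 -6 -6
GT      : -6 0
OVER    : -6 0 -6
SWAP    : -6 -6 0
PUSH -6 : -6 -6 0 -6
STORE 0 : -6 -6 0
DUP     : -6 -6 0 0

-6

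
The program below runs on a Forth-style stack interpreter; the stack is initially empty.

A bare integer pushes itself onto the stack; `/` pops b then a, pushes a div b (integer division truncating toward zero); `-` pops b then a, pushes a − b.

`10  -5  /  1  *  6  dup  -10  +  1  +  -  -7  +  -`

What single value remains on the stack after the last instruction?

-4

10  → [10]
-5  → [10, -5]
/   → [-2]
1   → [-2, 1]
*   → [-2]
6   → [-2, 6]
dup → [-2, 6, 6]
-10 → [-2, 6, 6, -10]
+   → [-2, 6, -4]
1   → [-2, 6, -4, 1]
+   → [-2, 6, -3]
-   → [-2, 9]
-7  → [-2, 9, -7]
+   → [-2, 2]
-   → [-4]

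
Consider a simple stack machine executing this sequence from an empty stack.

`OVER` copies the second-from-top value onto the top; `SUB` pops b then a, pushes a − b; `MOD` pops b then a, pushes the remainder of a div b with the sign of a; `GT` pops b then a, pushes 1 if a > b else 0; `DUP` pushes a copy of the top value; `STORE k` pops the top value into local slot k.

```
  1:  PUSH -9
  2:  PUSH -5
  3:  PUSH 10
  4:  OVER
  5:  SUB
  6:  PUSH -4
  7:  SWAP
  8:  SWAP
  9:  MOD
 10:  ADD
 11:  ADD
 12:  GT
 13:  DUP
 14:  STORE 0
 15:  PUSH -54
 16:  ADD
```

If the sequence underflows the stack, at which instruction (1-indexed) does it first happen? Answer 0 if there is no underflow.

12

PUSH -9 -> -9
PUSH -5 -> -9 -5
PUSH 10 -> -9 -5 10
OVER    -> -9 -5 10 -5
SUB     -> -9 -5 15
PUSH -4 -> -9 -5 15 -4
SWAP    -> -9 -5 -4 15
SWAP    -> -9 -5 15 -4
MOD     -> -9 -5 3
ADD     -> -9 -2
ADD     -> -11
GT  — needs 2 operands, stack has 1 → underflow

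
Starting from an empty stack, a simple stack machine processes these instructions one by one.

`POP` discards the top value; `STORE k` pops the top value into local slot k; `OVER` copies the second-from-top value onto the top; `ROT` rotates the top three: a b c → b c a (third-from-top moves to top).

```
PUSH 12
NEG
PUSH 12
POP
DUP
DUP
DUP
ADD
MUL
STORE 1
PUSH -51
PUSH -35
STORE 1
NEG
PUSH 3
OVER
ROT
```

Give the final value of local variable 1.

-35

PUSH 12  : [12]
NEG      : [-12]
PUSH 12  : [-12, 12]
POP      : [-12]
DUP      : [-12, -12]
DUP      : [-12, -12, -12]
DUP      : [-12, -12, -12, -12]
ADD      : [-12, -12, -24]
MUL      : [-12, 288]
STORE 1  : [-12]
PUSH -51 : [-12, -51]
PUSH -35 : [-12, -51, -35]
STORE 1  : [-12, -51]
NEG      : [-12, 51]
PUSH 3   : [-12, 51, 3]
OVER     : [-12, 51, 3, 51]
ROT      : [-12, 3, 51, 51]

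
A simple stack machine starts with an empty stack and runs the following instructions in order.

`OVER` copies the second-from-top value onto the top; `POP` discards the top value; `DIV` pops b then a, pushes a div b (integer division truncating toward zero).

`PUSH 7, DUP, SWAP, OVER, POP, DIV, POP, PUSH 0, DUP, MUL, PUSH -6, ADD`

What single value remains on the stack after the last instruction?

-6

PUSH 7  → [7]
DUP     → [7, 7]
SWAP    → [7, 7]
OVER    → [7, 7, 7]
POP     → [7, 7]
DIV     → [1]
POP     → []
PUSH 0  → [0]
DUP     → [0, 0]
MUL     → [0]
PUSH -6 → [0, -6]
ADD     → [-6]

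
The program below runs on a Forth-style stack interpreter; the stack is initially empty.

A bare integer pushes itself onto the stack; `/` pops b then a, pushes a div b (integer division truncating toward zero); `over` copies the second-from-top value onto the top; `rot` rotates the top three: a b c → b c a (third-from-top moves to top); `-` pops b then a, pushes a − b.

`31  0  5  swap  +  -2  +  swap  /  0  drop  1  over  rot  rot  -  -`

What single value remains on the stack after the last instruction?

31    31
0     31 0
5     31 0 5
swap  31 5 0
+     31 5
-2    31 5 -2
+     31 3
swap  3 31
/     0
0     0 0
drop  0
1     0 1
over  0 1 0
rot   1 0 0
rot   0 0 1
-     0 -1
-     1

1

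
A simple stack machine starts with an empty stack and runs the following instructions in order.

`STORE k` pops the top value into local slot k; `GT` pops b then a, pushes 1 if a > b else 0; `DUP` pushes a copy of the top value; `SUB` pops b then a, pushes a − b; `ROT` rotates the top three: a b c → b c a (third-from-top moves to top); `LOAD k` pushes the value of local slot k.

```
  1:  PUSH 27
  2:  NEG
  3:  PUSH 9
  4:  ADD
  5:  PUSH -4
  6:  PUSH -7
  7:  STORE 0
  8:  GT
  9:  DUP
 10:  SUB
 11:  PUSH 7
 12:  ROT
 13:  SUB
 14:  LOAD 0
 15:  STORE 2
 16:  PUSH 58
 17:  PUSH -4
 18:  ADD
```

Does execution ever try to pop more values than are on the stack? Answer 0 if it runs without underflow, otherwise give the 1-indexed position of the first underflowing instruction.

12

PUSH 27 -> 27
NEG     -> -27
PUSH 9  -> -27 9
ADD     -> -18
PUSH -4 -> -18 -4
PUSH -7 -> -18 -4 -7
STORE 0 -> -18 -4
GT      -> 0
DUP     -> 0 0
SUB     -> 0
PUSH 7  -> 0 7
ROT  — needs 3 operands, stack has 2 → underflow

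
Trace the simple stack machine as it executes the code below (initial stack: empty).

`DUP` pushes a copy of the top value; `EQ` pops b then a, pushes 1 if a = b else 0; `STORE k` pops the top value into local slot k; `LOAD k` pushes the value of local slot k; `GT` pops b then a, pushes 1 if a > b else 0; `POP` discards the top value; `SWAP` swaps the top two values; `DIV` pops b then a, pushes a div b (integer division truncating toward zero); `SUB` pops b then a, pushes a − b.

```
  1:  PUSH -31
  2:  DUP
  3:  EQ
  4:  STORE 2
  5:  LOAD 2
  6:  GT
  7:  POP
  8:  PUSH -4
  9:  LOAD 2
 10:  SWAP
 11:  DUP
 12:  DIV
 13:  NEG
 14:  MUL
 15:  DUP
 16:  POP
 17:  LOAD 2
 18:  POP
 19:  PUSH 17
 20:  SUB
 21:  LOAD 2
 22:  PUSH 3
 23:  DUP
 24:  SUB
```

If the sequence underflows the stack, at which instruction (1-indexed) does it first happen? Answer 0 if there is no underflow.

PUSH -31 -> [-31]
DUP      -> [-31, -31]
EQ       -> [1]
STORE 2  -> []
LOAD 2   -> [1]
GT  — needs 2 operands, stack has 1 → underflow

6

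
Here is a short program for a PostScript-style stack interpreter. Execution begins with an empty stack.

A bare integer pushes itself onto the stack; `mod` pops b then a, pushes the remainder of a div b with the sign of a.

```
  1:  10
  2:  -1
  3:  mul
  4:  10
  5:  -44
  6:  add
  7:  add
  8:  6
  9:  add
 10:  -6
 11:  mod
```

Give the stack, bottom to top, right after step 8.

10  : [10]
-1  : [10, -1]
mul : [-10]
10  : [-10, 10]
-44 : [-10, 10, -44]
add : [-10, -34]
add : [-44]
6   : [-44, 6]

[-44, 6]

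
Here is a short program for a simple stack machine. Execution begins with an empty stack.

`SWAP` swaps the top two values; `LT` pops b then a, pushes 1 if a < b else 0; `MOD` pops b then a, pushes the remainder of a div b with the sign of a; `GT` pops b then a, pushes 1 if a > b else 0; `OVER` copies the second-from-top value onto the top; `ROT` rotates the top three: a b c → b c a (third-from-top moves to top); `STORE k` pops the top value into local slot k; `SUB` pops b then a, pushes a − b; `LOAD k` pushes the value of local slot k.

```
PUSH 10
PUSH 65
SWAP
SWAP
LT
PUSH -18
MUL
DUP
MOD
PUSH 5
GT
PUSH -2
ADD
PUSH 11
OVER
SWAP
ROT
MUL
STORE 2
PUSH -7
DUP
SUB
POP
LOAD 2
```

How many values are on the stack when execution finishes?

2

PUSH 10   [10]
PUSH 65   [10, 65]
SWAP      [65, 10]
SWAP      [10, 65]
LT        [1]
PUSH -18  [1, -18]
MUL       [-18]
DUP       [-18, -18]
MOD       [0]
PUSH 5    [0, 5]
GT        [0]
PUSH -2   [0, -2]
ADD       [-2]
PUSH 11   [-2, 11]
OVER      [-2, 11, -2]
SWAP      [-2, -2, 11]
ROT       [-2, 11, -2]
MUL       [-2, -22]
STORE 2   [-2]
PUSH -7   [-2, -7]
DUP       [-2, -7, -7]
SUB       [-2, 0]
POP       [-2]
LOAD 2    [-2, -22]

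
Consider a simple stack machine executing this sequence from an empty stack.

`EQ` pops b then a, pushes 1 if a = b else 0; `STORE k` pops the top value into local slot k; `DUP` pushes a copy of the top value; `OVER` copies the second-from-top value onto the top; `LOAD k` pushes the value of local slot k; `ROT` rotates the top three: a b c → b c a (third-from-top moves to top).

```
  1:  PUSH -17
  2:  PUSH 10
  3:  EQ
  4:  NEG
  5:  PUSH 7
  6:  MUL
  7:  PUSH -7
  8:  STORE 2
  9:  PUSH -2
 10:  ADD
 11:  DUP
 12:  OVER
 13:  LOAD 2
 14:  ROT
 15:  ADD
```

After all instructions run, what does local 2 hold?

PUSH -17 -> -17
PUSH 10  -> -17 10
EQ       -> 0
NEG      -> 0
PUSH 7   -> 0 7
MUL      -> 0
PUSH -7  -> 0 -7
STORE 2  -> 0
PUSH -2  -> 0 -2
ADD      -> -2
DUP      -> -2 -2
OVER     -> -2 -2 -2
LOAD 2   -> -2 -2 -2 -7
ROT      -> -2 -2 -7 -2
ADD      -> -2 -2 -9

-7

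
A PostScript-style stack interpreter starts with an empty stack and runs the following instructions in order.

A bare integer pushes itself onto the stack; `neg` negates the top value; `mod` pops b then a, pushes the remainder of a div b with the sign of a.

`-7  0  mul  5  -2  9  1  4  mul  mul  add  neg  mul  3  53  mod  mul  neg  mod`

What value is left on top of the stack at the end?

-7  → [-7]
0   → [-7, 0]
mul → [0]
5   → [0, 5]
-2  → [0, 5, -2]
9   → [0, 5, -2, 9]
1   → [0, 5, -2, 9, 1]
4   → [0, 5, -2, 9, 1, 4]
mul → [0, 5, -2, 9, 4]
mul → [0, 5, -2, 36]
add → [0, 5, 34]
neg → [0, 5, -34]
mul → [0, -170]
3   → [0, -170, 3]
53  → [0, -170, 3, 53]
mod → [0, -170, 3]
mul → [0, -510]
neg → [0, 510]
mod → [0]

0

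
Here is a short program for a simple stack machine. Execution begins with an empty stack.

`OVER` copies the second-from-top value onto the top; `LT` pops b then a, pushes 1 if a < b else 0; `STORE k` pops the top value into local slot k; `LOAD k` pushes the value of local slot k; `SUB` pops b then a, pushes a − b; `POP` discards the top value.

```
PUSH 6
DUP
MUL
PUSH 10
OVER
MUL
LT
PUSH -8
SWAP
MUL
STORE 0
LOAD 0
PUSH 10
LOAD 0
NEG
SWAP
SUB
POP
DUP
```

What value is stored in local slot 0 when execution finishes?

PUSH 6   6
DUP      6 6
MUL      36
PUSH 10  36 10
OVER     36 10 36
MUL      36 360
LT       1
PUSH -8  1 -8
SWAP     -8 1
MUL      -8
STORE 0  (empty)
LOAD 0   -8
PUSH 10  -8 10
LOAD 0   -8 10 -8
NEG      -8 10 8
SWAP     -8 8 10
SUB      -8 -2
POP      -8
DUP      -8 -8

-8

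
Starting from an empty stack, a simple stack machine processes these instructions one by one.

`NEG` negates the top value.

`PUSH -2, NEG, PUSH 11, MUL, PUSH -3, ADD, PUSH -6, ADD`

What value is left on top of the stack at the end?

13

PUSH -2 -> -2
NEG     -> 2
PUSH 11 -> 2 11
MUL     -> 22
PUSH -3 -> 22 -3
ADD     -> 19
PUSH -6 -> 19 -6
ADD     -> 13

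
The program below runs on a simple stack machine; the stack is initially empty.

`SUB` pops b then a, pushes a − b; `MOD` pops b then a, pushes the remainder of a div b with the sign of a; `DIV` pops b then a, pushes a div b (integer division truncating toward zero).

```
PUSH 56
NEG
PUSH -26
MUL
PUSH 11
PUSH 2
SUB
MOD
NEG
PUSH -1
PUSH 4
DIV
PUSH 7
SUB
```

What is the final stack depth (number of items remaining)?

PUSH 56  → 56
NEG      → -56
PUSH -26 → -56 -26
MUL      → 1456
PUSH 11  → 1456 11
PUSH 2   → 1456 11 2
SUB      → 1456 9
MOD      → 7
NEG      → -7
PUSH -1  → -7 -1
PUSH 4   → -7 -1 4
DIV      → -7 0
PUSH 7   → -7 0 7
SUB      → -7 -7

2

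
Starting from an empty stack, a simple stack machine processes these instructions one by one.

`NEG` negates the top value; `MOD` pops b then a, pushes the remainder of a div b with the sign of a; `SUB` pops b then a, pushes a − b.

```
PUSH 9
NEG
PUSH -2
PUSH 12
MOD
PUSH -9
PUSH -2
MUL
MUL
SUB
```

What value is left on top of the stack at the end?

27

PUSH 9   9
NEG      -9
PUSH -2  -9 -2
PUSH 12  -9 -2 12
MOD      -9 -2
PUSH -9  -9 -2 -9
PUSH -2  -9 -2 -9 -2
MUL      -9 -2 18
MUL      -9 -36
SUB      27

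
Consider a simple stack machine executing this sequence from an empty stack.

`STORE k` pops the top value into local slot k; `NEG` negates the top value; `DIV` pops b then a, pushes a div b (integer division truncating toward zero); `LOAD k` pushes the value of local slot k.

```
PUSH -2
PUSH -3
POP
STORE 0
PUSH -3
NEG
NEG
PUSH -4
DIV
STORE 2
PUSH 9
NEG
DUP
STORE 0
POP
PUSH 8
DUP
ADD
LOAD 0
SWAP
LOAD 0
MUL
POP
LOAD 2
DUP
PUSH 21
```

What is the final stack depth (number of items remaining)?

4

PUSH -2 -> [-2]
PUSH -3 -> [-2, -3]
POP     -> [-2]
STORE 0 -> []
PUSH -3 -> [-3]
NEG     -> [3]
NEG     -> [-3]
PUSH -4 -> [-3, -4]
DIV     -> [0]
STORE 2 -> []
PUSH 9  -> [9]
NEG     -> [-9]
DUP     -> [-9, -9]
STORE 0 -> [-9]
POP     -> []
PUSH 8  -> [8]
DUP     -> [8, 8]
ADD     -> [16]
LOAD 0  -> [16, -9]
SWAP    -> [-9, 16]
LOAD 0  -> [-9, 16, -9]
MUL     -> [-9, -144]
POP     -> [-9]
LOAD 2  -> [-9, 0]
DUP     -> [-9, 0, 0]
PUSH 21 -> [-9, 0, 0, 21]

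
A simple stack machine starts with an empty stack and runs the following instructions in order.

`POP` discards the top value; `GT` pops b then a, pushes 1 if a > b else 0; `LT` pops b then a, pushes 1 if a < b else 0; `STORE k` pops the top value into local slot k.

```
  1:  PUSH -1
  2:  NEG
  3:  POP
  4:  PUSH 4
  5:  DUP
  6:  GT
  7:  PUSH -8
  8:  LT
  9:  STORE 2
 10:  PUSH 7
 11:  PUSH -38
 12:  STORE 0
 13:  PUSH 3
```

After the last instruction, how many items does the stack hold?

2

PUSH -1  → -1
NEG      → 1
POP      → (empty)
PUSH 4   → 4
DUP      → 4 4
GT       → 0
PUSH -8  → 0 -8
LT       → 0
STORE 2  → (empty)
PUSH 7   → 7
PUSH -38 → 7 -38
STORE 0  → 7
PUSH 3   → 7 3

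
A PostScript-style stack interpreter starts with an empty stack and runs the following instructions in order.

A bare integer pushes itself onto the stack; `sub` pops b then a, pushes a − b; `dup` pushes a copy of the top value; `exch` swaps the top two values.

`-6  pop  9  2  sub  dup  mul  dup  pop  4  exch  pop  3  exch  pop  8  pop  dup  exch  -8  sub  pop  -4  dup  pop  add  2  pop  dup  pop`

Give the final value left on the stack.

-6    [-6]
pop   []
9     [9]
2     [9, 2]
sub   [7]
dup   [7, 7]
mul   [49]
dup   [49, 49]
pop   [49]
4     [49, 4]
exch  [4, 49]
pop   [4]
3     [4, 3]
exch  [3, 4]
pop   [3]
8     [3, 8]
pop   [3]
dup   [3, 3]
exch  [3, 3]
-8    [3, 3, -8]
sub   [3, 11]
pop   [3]
-4    [3, -4]
dup   [3, -4, -4]
pop   [3, -4]
add   [-1]
2     [-1, 2]
pop   [-1]
dup   [-1, -1]
pop   [-1]

-1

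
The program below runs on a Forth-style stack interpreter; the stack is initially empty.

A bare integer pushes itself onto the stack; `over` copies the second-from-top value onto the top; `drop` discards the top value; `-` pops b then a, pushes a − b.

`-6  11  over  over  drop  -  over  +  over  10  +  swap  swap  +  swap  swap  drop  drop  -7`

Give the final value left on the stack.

-7

-6   → -6
11   → -6 11
over → -6 11 -6
over → -6 11 -6 11
drop → -6 11 -6
-    → -6 17
over → -6 17 -6
+    → -6 11
over → -6 11 -6
10   → -6 11 -6 10
+    → -6 11 4
swap → -6 4 11
swap → -6 11 4
+    → -6 15
swap → 15 -6
swap → -6 15
drop → -6
drop → (empty)
-7   → -7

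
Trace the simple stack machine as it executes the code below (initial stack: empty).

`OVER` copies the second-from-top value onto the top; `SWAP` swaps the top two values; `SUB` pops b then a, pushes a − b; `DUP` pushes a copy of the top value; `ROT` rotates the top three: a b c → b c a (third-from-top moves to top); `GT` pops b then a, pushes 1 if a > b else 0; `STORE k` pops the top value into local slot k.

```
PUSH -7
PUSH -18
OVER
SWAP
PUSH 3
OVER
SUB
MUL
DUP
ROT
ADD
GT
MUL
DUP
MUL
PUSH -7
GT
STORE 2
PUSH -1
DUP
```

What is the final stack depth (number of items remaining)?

PUSH -7  : -7
PUSH -18 : -7 -18
OVER     : -7 -18 -7
SWAP     : -7 -7 -18
PUSH 3   : -7 -7 -18 3
OVER     : -7 -7 -18 3 -18
SUB      : -7 -7 -18 21
MUL      : -7 -7 -378
DUP      : -7 -7 -378 -378
ROT      : -7 -378 -378 -7
ADD      : -7 -378 -385
GT       : -7 1
MUL      : -7
DUP      : -7 -7
MUL      : 49
PUSH -7  : 49 -7
GT       : 1
STORE 2  : (empty)
PUSH -1  : -1
DUP      : -1 -1

2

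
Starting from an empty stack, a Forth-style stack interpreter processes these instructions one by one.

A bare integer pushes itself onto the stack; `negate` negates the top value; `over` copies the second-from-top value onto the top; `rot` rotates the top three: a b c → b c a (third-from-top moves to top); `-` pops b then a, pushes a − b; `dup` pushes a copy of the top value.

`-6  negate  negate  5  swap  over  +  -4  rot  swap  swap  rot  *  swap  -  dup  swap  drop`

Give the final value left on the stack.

-1

-6     : -6
negate : 6
negate : -6
5      : -6 5
swap   : 5 -6
over   : 5 -6 5
+      : 5 -1
-4     : 5 -1 -4
rot    : -1 -4 5
swap   : -1 5 -4
swap   : -1 -4 5
rot    : -4 5 -1
*      : -4 -5
swap   : -5 -4
-      : -1
dup    : -1 -1
swap   : -1 -1
drop   : -1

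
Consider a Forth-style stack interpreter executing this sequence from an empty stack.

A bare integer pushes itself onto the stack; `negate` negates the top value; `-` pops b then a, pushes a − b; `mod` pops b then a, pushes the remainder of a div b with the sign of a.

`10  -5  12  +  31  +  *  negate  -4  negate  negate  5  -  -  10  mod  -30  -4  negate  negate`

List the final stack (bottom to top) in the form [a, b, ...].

10     → [10]
-5     → [10, -5]
12     → [10, -5, 12]
+      → [10, 7]
31     → [10, 7, 31]
+      → [10, 38]
*      → [380]
negate → [-380]
-4     → [-380, -4]
negate → [-380, 4]
negate → [-380, -4]
5      → [-380, -4, 5]
-      → [-380, -9]
-      → [-371]
10     → [-371, 10]
mod    → [-1]
-30    → [-1, -30]
-4     → [-1, -30, -4]
negate → [-1, -30, 4]
negate → [-1, -30, -4]

[-1, -30, -4]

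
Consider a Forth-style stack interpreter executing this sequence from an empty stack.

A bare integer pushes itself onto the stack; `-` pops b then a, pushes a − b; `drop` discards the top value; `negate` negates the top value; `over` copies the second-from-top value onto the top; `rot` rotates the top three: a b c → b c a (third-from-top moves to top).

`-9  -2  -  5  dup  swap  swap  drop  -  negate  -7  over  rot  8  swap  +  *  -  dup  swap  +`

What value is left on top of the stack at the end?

-494

-9     -> -9
-2     -> -9 -2
-      -> -7
5      -> -7 5
dup    -> -7 5 5
swap   -> -7 5 5
swap   -> -7 5 5
drop   -> -7 5
-      -> -12
negate -> 12
-7     -> 12 -7
over   -> 12 -7 12
rot    -> -7 12 12
8      -> -7 12 12 8
swap   -> -7 12 8 12
+      -> -7 12 20
*      -> -7 240
-      -> -247
dup    -> -247 -247
swap   -> -247 -247
+      -> -494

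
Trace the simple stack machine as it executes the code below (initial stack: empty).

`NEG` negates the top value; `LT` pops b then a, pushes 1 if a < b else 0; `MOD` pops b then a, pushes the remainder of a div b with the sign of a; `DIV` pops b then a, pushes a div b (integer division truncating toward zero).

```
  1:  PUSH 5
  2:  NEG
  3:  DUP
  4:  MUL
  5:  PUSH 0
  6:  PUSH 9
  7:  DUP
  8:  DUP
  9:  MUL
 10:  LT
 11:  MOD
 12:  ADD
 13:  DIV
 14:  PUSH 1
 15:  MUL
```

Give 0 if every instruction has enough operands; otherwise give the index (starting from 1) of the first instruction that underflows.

PUSH 5  5
NEG     -5
DUP     -5 -5
MUL     25
PUSH 0  25 0
PUSH 9  25 0 9
DUP     25 0 9 9
DUP     25 0 9 9 9
MUL     25 0 9 81
LT      25 0 1
MOD     25 0
ADD     25
DIV  — needs 2 operands, stack has 1 → underflow

13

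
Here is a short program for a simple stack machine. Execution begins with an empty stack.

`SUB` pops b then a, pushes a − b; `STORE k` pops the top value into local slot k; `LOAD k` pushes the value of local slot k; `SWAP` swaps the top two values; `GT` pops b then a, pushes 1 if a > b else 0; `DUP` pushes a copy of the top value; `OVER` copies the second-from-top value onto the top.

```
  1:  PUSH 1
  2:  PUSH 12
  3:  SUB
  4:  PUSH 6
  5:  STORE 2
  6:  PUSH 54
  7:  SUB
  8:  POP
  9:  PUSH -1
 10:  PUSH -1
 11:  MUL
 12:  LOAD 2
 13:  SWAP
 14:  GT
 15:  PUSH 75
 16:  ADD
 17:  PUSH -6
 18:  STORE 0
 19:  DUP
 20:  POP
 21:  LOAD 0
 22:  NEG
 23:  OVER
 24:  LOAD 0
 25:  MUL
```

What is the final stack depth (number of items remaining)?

3

PUSH 1  -> 1
PUSH 12 -> 1 12
SUB     -> -11
PUSH 6  -> -11 6
STORE 2 -> -11
PUSH 54 -> -11 54
SUB     -> -65
POP     -> (empty)
PUSH -1 -> -1
PUSH -1 -> -1 -1
MUL     -> 1
LOAD 2  -> 1 6
SWAP    -> 6 1
GT      -> 1
PUSH 75 -> 1 75
ADD     -> 76
PUSH -6 -> 76 -6
STORE 0 -> 76
DUP     -> 76 76
POP     -> 76
LOAD 0  -> 76 -6
NEG     -> 76 6
OVER    -> 76 6 76
LOAD 0  -> 76 6 76 -6
MUL     -> 76 6 -456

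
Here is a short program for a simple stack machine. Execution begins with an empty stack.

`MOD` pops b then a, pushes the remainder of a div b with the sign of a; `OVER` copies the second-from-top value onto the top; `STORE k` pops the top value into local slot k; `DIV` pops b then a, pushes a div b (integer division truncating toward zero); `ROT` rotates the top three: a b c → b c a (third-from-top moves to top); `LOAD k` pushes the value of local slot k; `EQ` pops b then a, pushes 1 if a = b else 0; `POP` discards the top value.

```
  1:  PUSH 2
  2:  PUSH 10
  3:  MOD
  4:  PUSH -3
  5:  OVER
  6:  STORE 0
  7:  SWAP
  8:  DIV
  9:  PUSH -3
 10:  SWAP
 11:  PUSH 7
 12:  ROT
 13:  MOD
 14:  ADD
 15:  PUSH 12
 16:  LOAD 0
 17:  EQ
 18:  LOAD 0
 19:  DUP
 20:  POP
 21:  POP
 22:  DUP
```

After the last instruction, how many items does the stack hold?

PUSH 2   2
PUSH 10  2 10
MOD      2
PUSH -3  2 -3
OVER     2 -3 2
STORE 0  2 -3
SWAP     -3 2
DIV      -1
PUSH -3  -1 -3
SWAP     -3 -1
PUSH 7   -3 -1 7
ROT      -1 7 -3
MOD      -1 1
ADD      0
PUSH 12  0 12
LOAD 0   0 12 2
EQ       0 0
LOAD 0   0 0 2
DUP      0 0 2 2
POP      0 0 2
POP      0 0
DUP      0 0 0

3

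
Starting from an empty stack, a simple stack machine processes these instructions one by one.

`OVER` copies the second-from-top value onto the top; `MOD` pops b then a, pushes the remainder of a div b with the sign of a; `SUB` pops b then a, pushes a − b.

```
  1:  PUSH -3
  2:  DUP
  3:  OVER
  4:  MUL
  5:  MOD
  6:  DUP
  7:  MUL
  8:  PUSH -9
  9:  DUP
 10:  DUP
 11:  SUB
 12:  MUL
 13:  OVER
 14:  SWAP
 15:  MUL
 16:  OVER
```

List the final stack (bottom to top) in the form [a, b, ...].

[9, 0, 9]

PUSH -3 : [-3]
DUP     : [-3, -3]
OVER    : [-3, -3, -3]
MUL     : [-3, 9]
MOD     : [-3]
DUP     : [-3, -3]
MUL     : [9]
PUSH -9 : [9, -9]
DUP     : [9, -9, -9]
DUP     : [9, -9, -9, -9]
SUB     : [9, -9, 0]
MUL     : [9, 0]
OVER    : [9, 0, 9]
SWAP    : [9, 9, 0]
MUL     : [9, 0]
OVER    : [9, 0, 9]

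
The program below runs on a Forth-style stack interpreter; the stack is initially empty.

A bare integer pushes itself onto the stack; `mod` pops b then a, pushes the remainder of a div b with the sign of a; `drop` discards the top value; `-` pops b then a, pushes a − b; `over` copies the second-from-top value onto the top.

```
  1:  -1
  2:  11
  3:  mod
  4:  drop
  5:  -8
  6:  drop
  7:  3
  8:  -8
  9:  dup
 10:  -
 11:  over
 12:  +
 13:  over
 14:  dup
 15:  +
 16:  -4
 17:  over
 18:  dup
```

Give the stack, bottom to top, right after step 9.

[3, -8, -8]

-1   : [-1]
11   : [-1, 11]
mod  : [-1]
drop : []
-8   : [-8]
drop : []
3    : [3]
-8   : [3, -8]
dup  : [3, -8, -8]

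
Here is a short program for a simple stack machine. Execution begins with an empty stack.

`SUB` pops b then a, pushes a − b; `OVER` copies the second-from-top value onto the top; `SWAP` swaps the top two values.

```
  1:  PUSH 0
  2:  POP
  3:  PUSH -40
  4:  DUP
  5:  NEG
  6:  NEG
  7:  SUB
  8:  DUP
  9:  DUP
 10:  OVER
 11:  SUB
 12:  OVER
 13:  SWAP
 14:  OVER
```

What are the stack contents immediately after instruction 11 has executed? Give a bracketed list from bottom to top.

[0, 0, 0]

PUSH 0   → [0]
POP      → []
PUSH -40 → [-40]
DUP      → [-40, -40]
NEG      → [-40, 40]
NEG      → [-40, -40]
SUB      → [0]
DUP      → [0, 0]
DUP      → [0, 0, 0]
OVER     → [0, 0, 0, 0]
SUB      → [0, 0, 0]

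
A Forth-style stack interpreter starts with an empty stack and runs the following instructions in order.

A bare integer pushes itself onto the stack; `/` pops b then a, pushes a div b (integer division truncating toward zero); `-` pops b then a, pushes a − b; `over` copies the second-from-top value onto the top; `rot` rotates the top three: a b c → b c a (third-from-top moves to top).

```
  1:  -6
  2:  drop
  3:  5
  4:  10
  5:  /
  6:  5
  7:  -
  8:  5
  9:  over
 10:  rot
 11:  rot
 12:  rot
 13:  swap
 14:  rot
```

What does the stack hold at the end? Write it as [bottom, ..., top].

-6    [-6]
drop  []
5     [5]
10    [5, 10]
/     [0]
5     [0, 5]
-     [-5]
5     [-5, 5]
over  [-5, 5, -5]
rot   [5, -5, -5]
rot   [-5, -5, 5]
rot   [-5, 5, -5]
swap  [-5, -5, 5]
rot   [-5, 5, -5]

[-5, 5, -5]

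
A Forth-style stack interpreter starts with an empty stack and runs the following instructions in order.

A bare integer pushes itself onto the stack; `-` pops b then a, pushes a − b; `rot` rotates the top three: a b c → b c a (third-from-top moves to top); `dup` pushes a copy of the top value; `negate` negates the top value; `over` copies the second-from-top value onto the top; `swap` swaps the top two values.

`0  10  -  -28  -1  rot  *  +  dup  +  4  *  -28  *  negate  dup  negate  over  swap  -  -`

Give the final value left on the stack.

0       0
10      0 10
-       -10
-28     -10 -28
-1      -10 -28 -1
rot     -28 -1 -10
*       -28 10
+       -18
dup     -18 -18
+       -36
4       -36 4
*       -144
-28     -144 -28
*       4032
negate  -4032
dup     -4032 -4032
negate  -4032 4032
over    -4032 4032 -4032
swap    -4032 -4032 4032
-       -4032 -8064
-       4032

4032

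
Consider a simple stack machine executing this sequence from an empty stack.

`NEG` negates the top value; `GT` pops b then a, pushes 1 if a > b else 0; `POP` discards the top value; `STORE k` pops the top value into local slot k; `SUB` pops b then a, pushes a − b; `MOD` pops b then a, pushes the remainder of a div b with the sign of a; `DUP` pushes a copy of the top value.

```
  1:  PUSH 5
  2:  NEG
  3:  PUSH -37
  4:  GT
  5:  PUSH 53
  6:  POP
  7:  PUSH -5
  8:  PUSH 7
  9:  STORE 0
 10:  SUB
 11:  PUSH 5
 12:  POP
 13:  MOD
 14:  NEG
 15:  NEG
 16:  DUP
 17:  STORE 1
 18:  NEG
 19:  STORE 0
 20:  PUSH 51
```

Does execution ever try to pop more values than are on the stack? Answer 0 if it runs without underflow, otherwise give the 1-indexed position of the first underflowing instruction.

13

PUSH 5   -> [5]
NEG      -> [-5]
PUSH -37 -> [-5, -37]
GT       -> [1]
PUSH 53  -> [1, 53]
POP      -> [1]
PUSH -5  -> [1, -5]
PUSH 7   -> [1, -5, 7]
STORE 0  -> [1, -5]
SUB      -> [6]
PUSH 5   -> [6, 5]
POP      -> [6]
MOD  — needs 2 operands, stack has 1 → underflow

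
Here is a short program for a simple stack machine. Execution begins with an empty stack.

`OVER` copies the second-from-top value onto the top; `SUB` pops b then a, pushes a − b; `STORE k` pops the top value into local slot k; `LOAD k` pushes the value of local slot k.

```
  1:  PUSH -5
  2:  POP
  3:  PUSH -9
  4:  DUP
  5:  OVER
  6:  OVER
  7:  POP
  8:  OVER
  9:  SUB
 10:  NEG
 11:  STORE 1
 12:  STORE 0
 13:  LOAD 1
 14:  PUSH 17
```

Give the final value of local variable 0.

-9

PUSH -5  -5
POP      (empty)
PUSH -9  -9
DUP      -9 -9
OVER     -9 -9 -9
OVER     -9 -9 -9 -9
POP      -9 -9 -9
OVER     -9 -9 -9 -9
SUB      -9 -9 0
NEG      -9 -9 0
STORE 1  -9 -9
STORE 0  -9
LOAD 1   -9 0
PUSH 17  -9 0 17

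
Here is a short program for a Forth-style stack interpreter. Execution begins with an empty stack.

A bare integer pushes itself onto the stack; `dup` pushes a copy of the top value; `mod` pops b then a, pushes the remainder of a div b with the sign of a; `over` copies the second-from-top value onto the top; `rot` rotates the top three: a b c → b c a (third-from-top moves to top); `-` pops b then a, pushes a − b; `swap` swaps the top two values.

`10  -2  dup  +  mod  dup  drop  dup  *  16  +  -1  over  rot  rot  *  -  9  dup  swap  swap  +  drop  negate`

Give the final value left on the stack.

10     -> 10
-2     -> 10 -2
dup    -> 10 -2 -2
+      -> 10 -4
mod    -> 2
dup    -> 2 2
drop   -> 2
dup    -> 2 2
*      -> 4
16     -> 4 16
+      -> 20
-1     -> 20 -1
over   -> 20 -1 20
rot    -> -1 20 20
rot    -> 20 20 -1
*      -> 20 -20
-      -> 40
9      -> 40 9
dup    -> 40 9 9
swap   -> 40 9 9
swap   -> 40 9 9
+      -> 40 18
drop   -> 40
negate -> -40

-40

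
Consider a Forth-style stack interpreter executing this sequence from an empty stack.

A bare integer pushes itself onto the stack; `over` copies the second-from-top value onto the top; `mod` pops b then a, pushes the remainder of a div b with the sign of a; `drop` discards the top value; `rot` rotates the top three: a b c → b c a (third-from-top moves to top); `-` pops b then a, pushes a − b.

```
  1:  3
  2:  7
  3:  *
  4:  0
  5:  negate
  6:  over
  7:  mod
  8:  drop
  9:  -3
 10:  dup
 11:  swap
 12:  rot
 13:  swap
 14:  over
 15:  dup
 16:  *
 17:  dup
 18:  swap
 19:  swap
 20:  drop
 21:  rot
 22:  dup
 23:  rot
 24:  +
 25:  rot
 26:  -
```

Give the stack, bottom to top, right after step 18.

3      : [3]
7      : [3, 7]
*      : [21]
0      : [21, 0]
negate : [21, 0]
over   : [21, 0, 21]
mod    : [21, 0]
drop   : [21]
-3     : [21, -3]
dup    : [21, -3, -3]
swap   : [21, -3, -3]
rot    : [-3, -3, 21]
swap   : [-3, 21, -3]
over   : [-3, 21, -3, 21]
dup    : [-3, 21, -3, 21, 21]
*      : [-3, 21, -3, 441]
dup    : [-3, 21, -3, 441, 441]
swap   : [-3, 21, -3, 441, 441]

[-3, 21, -3, 441, 441]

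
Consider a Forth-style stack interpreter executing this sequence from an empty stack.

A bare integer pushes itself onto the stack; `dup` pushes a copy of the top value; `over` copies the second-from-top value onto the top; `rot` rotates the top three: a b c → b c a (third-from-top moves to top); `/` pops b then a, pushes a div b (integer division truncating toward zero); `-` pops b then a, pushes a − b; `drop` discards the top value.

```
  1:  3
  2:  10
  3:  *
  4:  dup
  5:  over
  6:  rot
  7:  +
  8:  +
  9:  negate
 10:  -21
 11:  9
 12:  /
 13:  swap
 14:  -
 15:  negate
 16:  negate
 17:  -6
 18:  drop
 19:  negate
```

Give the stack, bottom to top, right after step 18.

3      : [3]
10     : [3, 10]
*      : [30]
dup    : [30, 30]
over   : [30, 30, 30]
rot    : [30, 30, 30]
+      : [30, 60]
+      : [90]
negate : [-90]
-21    : [-90, -21]
9      : [-90, -21, 9]
/      : [-90, -2]
swap   : [-2, -90]
-      : [88]
negate : [-88]
negate : [88]
-6     : [88, -6]
drop   : [88]

[88]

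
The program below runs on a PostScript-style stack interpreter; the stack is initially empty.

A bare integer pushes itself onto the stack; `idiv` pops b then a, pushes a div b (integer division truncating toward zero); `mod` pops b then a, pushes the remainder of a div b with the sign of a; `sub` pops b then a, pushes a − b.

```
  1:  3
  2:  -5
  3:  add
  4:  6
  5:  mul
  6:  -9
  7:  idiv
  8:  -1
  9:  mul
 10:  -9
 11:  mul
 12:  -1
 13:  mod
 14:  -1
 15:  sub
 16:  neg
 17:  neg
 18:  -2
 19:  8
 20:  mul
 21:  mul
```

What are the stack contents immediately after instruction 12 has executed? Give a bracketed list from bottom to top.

[9, -1]

3    -> [3]
-5   -> [3, -5]
add  -> [-2]
6    -> [-2, 6]
mul  -> [-12]
-9   -> [-12, -9]
idiv -> [1]
-1   -> [1, -1]
mul  -> [-1]
-9   -> [-1, -9]
mul  -> [9]
-1   -> [9, -1]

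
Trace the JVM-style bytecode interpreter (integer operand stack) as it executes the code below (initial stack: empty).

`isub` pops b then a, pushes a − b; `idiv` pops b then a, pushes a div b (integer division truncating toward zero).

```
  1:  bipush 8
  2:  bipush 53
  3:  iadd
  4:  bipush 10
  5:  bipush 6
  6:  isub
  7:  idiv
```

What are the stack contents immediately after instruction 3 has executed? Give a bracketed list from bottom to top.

[61]

bipush 8   [8]
bipush 53  [8, 53]
iadd       [61]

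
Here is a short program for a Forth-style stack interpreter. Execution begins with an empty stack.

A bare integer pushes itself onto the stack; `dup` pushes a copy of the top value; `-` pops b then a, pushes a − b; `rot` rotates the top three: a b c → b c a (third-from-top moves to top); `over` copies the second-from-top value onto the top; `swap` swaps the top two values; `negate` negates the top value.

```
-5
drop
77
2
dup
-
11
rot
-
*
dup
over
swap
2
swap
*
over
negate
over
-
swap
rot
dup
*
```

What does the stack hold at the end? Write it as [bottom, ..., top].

-5     → -5
drop   → (empty)
77     → 77
2      → 77 2
dup    → 77 2 2
-      → 77 0
11     → 77 0 11
rot    → 0 11 77
-      → 0 -66
*      → 0
dup    → 0 0
over   → 0 0 0
swap   → 0 0 0
2      → 0 0 0 2
swap   → 0 0 2 0
*      → 0 0 0
over   → 0 0 0 0
negate → 0 0 0 0
over   → 0 0 0 0 0
-      → 0 0 0 0
swap   → 0 0 0 0
rot    → 0 0 0 0
dup    → 0 0 0 0 0
*      → 0 0 0 0

[0, 0, 0, 0]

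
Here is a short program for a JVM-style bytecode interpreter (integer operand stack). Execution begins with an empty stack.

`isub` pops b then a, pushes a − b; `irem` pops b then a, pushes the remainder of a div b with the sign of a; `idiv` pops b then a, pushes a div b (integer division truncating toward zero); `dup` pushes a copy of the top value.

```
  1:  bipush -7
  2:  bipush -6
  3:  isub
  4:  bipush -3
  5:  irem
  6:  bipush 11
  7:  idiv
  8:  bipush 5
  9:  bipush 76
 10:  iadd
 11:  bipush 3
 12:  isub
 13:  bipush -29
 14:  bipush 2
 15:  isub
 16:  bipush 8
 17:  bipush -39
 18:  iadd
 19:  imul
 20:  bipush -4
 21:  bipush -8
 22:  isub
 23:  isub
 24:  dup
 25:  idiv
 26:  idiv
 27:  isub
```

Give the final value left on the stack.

bipush -7  → [-7]
bipush -6  → [-7, -6]
isub       → [-1]
bipush -3  → [-1, -3]
irem       → [-1]
bipush 11  → [-1, 11]
idiv       → [0]
bipush 5   → [0, 5]
bipush 76  → [0, 5, 76]
iadd       → [0, 81]
bipush 3   → [0, 81, 3]
isub       → [0, 78]
bipush -29 → [0, 78, -29]
bipush 2   → [0, 78, -29, 2]
isub       → [0, 78, -31]
bipush 8   → [0, 78, -31, 8]
bipush -39 → [0, 78, -31, 8, -39]
iadd       → [0, 78, -31, -31]
imul       → [0, 78, 961]
bipush -4  → [0, 78, 961, -4]
bipush -8  → [0, 78, 961, -4, -8]
isub       → [0, 78, 961, 4]
isub       → [0, 78, 957]
dup        → [0, 78, 957, 957]
idiv       → [0, 78, 1]
idiv       → [0, 78]
isub       → [-78]

-78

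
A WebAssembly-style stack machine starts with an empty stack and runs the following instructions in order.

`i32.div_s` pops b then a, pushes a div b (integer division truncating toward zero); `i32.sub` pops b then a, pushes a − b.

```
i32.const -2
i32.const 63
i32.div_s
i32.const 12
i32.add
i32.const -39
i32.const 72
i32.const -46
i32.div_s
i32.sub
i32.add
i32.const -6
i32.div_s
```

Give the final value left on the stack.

i32.const -2  : -2
i32.const 63  : -2 63
i32.div_s     : 0
i32.const 12  : 0 12
i32.add       : 12
i32.const -39 : 12 -39
i32.const 72  : 12 -39 72
i32.const -46 : 12 -39 72 -46
i32.div_s     : 12 -39 -1
i32.sub       : 12 -38
i32.add       : -26
i32.const -6  : -26 -6
i32.div_s     : 4

4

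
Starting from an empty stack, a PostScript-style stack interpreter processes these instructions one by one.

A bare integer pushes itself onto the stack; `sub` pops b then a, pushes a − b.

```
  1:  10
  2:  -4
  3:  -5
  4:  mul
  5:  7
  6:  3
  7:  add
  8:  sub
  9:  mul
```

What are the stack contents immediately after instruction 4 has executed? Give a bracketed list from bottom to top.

10  : [10]
-4  : [10, -4]
-5  : [10, -4, -5]
mul : [10, 20]

[10, 20]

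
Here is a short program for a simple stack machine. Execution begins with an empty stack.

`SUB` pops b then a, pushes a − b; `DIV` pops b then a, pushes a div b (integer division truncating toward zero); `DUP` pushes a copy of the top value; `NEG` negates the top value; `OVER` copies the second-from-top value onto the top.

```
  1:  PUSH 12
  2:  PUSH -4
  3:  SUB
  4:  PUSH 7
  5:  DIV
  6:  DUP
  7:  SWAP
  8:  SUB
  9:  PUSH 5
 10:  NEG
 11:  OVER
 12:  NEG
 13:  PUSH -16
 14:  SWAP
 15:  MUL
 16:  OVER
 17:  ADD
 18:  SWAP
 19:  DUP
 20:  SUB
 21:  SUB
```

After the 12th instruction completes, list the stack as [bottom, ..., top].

[0, -5, 0]

PUSH 12 -> [12]
PUSH -4 -> [12, -4]
SUB     -> [16]
PUSH 7  -> [16, 7]
DIV     -> [2]
DUP     -> [2, 2]
SWAP    -> [2, 2]
SUB     -> [0]
PUSH 5  -> [0, 5]
NEG     -> [0, -5]
OVER    -> [0, -5, 0]
NEG     -> [0, -5, 0]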